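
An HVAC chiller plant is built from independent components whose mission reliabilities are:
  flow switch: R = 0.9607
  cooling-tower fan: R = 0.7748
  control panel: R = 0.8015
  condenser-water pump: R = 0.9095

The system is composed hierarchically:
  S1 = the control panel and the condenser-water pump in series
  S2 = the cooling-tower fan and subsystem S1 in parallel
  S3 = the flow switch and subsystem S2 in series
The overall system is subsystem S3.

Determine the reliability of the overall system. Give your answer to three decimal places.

Series (control panel and condenser-water pump): 0.80150 × 0.90950 = 0.72896
Parallel (cooling-tower fan and [0.72896]): 1 − (1 − 0.77480)(1 − 0.72896) = 0.93896
Series (flow switch and [0.93896]): 0.96070 × 0.93896 = 0.902

0.902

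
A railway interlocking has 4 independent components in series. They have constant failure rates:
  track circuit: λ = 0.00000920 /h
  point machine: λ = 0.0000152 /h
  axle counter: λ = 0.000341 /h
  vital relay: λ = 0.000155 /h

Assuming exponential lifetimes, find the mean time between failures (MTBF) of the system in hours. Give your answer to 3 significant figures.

Series of exponential components: λ_sys = Σ λ_i
λ_sys = 0.00000920 + 0.0000152 + 0.000341 + 0.000155 = 5.2040e-04 /h
MTBF = 1 / λ_sys = 1920 h

1920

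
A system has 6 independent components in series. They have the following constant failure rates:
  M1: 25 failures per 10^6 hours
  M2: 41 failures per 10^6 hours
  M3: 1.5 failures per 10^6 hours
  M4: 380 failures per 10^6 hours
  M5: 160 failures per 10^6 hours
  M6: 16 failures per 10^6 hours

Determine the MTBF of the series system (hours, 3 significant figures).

1600

Series of exponential components: λ_sys = Σ λ_i
λ_sys = 0.000025 + 0.000041 + 0.0000015 + 0.00038 + 0.00016 + 0.000016 = 6.2350e-04 /h
MTBF = 1 / λ_sys = 1600 h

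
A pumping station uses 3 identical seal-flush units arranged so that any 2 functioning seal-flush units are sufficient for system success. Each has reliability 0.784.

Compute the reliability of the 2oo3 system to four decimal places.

R = Σ_{i=2}^{3} C(3,i) p^i (1−p)^{3−i} with p = 0.784
C(3,2)·0.784^2·0.216^1 = 0.398297
C(3,3)·0.784^3·0.216^0 = 0.481890
Sum = 0.8802

0.8802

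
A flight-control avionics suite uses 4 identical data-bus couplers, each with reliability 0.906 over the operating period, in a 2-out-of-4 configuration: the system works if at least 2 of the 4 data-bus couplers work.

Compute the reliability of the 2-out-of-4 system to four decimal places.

R = Σ_{i=2}^{4} C(4,i) p^i (1−p)^{4−i} with p = 0.906
C(4,2)·0.906^2·0.094^2 = 0.043517
C(4,3)·0.906^3·0.094^1 = 0.279623
C(4,4)·0.906^4·0.094^0 = 0.673772
Sum = 0.9969

0.9969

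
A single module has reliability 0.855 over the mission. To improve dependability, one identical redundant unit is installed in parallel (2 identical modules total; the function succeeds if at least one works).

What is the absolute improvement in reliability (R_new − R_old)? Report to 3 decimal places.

R_before = 0.855
R_after = 1 − (1 − 0.855)^2 = 0.979
ΔR = 0.979 − 0.855 = 0.124

0.124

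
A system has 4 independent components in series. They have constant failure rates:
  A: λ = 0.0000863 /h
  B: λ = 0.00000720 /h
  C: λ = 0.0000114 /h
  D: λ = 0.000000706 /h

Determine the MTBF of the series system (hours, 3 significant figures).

9470

Series of exponential components: λ_sys = Σ λ_i
λ_sys = 0.0000863 + 0.00000720 + 0.0000114 + 0.000000706 = 1.0561e-04 /h
MTBF = 1 / λ_sys = 9470 h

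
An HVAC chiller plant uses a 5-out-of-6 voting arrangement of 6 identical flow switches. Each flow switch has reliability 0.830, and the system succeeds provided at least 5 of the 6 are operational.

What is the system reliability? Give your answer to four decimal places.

0.7287

R = Σ_{i=5}^{6} C(6,i) p^i (1−p)^{6−i} with p = 0.830
C(6,5)·0.830^5·0.170^1 = 0.401782
C(6,6)·0.830^6·0.170^0 = 0.326940
Sum = 0.7287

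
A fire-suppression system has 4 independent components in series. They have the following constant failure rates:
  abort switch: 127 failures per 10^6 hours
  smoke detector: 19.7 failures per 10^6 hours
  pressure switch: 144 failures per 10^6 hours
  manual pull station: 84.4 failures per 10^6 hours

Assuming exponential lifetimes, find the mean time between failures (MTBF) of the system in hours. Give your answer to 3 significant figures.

Series of exponential components: λ_sys = Σ λ_i
λ_sys = 0.000127 + 0.0000197 + 0.000144 + 0.0000844 = 3.7510e-04 /h
MTBF = 1 / λ_sys = 2670 h

2670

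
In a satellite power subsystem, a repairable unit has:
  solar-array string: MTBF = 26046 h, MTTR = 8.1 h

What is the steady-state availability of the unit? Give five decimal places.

0.99969

A(solar-array string) = MTBF/(MTBF+MTTR) = 26046/(26046+8.1) = 0.99969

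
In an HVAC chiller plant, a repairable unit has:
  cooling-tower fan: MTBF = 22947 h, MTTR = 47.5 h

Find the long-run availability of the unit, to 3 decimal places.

A(cooling-tower fan) = MTBF/(MTBF+MTTR) = 22947/(22947+47.5) = 0.998

0.998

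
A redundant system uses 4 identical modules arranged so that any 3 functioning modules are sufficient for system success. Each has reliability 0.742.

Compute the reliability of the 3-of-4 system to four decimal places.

0.7247

R = Σ_{i=3}^{4} C(4,i) p^i (1−p)^{4−i} with p = 0.742
C(4,3)·0.742^3·0.258^1 = 0.421591
C(4,4)·0.742^4·0.258^0 = 0.303121
Sum = 0.7247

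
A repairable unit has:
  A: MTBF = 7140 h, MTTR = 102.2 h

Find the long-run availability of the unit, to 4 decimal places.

0.9859

A(A) = MTBF/(MTBF+MTTR) = 7140/(7140+102.2) = 0.9859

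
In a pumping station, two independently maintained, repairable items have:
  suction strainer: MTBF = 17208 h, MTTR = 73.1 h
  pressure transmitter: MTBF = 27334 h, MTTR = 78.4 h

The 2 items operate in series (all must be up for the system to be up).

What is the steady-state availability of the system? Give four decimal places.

A(suction strainer) = MTBF/(MTBF+MTTR) = 17208/(17208+73.1) = 0.995770
A(pressure transmitter) = MTBF/(MTBF+MTTR) = 27334/(27334+78.4) = 0.997140
Series availability: 0.995770 × 0.997140 = 0.9929

0.9929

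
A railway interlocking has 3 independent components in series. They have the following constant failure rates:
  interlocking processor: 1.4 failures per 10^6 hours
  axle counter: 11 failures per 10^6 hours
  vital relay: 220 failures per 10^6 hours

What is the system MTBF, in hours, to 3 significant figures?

Series of exponential components: λ_sys = Σ λ_i
λ_sys = 0.0000014 + 0.000011 + 0.00022 = 2.3240e-04 /h
MTBF = 1 / λ_sys = 4300 h

4300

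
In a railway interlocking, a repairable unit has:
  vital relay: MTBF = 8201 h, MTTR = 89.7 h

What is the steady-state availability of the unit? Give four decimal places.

A(vital relay) = MTBF/(MTBF+MTTR) = 8201/(8201+89.7) = 0.9892

0.9892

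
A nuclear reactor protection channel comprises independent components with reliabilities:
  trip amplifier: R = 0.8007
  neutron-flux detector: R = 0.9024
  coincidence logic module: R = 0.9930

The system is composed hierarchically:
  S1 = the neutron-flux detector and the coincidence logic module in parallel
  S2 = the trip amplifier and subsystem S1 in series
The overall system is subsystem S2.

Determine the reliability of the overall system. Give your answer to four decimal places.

Parallel (neutron-flux detector and coincidence logic module): 1 − (1 − 0.902400)(1 − 0.993000) = 0.999317
Series (trip amplifier and [0.999317]): 0.800700 × 0.999317 = 0.8002

0.8002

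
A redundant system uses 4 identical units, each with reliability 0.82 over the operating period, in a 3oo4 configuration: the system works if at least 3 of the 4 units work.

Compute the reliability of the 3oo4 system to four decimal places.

R = Σ_{i=3}^{4} C(4,i) p^i (1−p)^{4−i} with p = 0.82
C(4,3)·0.82^3·0.18^1 = 0.396985
C(4,4)·0.82^4·0.18^0 = 0.452122
Sum = 0.8491

0.8491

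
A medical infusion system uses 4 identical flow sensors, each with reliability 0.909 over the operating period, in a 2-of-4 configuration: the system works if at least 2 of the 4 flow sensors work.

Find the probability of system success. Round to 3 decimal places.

0.997

R = Σ_{i=2}^{4} C(4,i) p^i (1−p)^{4−i} with p = 0.909
C(4,2)·0.909^2·0.091^2 = 0.04105
C(4,3)·0.909^3·0.091^1 = 0.27340
C(4,4)·0.909^4·0.091^0 = 0.68274
Sum = 0.997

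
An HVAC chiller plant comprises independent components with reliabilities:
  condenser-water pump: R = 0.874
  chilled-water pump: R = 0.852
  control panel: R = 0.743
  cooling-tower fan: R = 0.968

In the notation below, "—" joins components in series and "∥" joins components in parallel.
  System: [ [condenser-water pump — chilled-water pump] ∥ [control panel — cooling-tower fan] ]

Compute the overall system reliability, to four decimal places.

Series (condenser-water pump and chilled-water pump): 0.874000 × 0.852000 = 0.744648
Series (control panel and cooling-tower fan): 0.743000 × 0.968000 = 0.719224
Parallel ([0.744648] and [0.719224]): 1 − (1 − 0.744648)(1 − 0.719224) = 0.9283

0.9283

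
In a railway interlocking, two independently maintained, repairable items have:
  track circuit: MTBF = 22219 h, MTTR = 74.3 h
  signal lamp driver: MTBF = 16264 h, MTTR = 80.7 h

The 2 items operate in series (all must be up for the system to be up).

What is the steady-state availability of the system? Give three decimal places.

A(track circuit) = MTBF/(MTBF+MTTR) = 22219/(22219+74.3) = 0.996667
A(signal lamp driver) = MTBF/(MTBF+MTTR) = 16264/(16264+80.7) = 0.995063
Series availability: 0.996667 × 0.995063 = 0.992

0.992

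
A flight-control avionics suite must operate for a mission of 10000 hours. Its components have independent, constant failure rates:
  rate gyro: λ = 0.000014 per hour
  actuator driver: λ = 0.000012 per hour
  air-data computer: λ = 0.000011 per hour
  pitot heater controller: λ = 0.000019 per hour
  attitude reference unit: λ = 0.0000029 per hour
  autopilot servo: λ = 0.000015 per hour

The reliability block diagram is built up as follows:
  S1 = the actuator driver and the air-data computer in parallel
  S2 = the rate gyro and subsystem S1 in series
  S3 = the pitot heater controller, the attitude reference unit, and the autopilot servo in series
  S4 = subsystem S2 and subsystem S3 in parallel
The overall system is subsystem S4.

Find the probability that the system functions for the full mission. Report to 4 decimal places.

R(rate gyro) = exp(−0.000014 × 10000) = 0.869358
R(actuator driver) = exp(−0.000012 × 10000) = 0.886920
R(air-data computer) = exp(−0.000011 × 10000) = 0.895834
R(pitot heater controller) = exp(−0.000019 × 10000) = 0.826959
R(attitude reference unit) = exp(−0.0000029 × 10000) = 0.971416
R(autopilot servo) = exp(−0.000015 × 10000) = 0.860708
Parallel (actuator driver and air-data computer): 1 − (1 − 0.886920)(1 − 0.895834) = 0.988221
Series (rate gyro and [0.988221]): 0.869358 × 0.988221 = 0.859118
Series (pitot heater controller, attitude reference unit, and autopilot servo): 0.826959 × 0.971416 × 0.860708 = 0.691425
Parallel ([0.859118] and [0.691425]): 1 − (1 − 0.859118)(1 − 0.691425) = 0.9565

0.9565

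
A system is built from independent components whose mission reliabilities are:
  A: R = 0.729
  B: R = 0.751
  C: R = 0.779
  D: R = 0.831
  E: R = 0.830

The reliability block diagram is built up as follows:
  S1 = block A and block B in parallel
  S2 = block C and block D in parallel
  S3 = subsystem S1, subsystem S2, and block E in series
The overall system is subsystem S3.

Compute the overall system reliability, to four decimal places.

Parallel (A and B): 1 − (1 − 0.729000)(1 − 0.751000) = 0.932521
Parallel (C and D): 1 − (1 − 0.779000)(1 − 0.831000) = 0.962651
Series ([0.932521], [0.962651], and E): 0.932521 × 0.962651 × 0.830000 = 0.7451

0.7451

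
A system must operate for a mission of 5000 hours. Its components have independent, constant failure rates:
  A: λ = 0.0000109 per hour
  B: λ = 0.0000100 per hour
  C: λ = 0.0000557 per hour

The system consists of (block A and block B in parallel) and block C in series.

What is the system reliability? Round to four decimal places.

0.7550

R(A) = exp(−0.0000109 × 5000) = 0.946959
R(B) = exp(−0.0000100 × 5000) = 0.951229
R(C) = exp(−0.0000557 × 5000) = 0.756918
Parallel (A and B): 1 − (1 − 0.946959)(1 − 0.951229) = 0.997413
Series ([0.997413] and C): 0.997413 × 0.756918 = 0.7550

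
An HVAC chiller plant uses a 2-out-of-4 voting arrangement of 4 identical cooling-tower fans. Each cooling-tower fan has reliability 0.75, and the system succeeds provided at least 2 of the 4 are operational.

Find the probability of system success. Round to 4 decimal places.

R = Σ_{i=2}^{4} C(4,i) p^i (1−p)^{4−i} with p = 0.75
C(4,2)·0.75^2·0.25^2 = 0.210938
C(4,3)·0.75^3·0.25^1 = 0.421875
C(4,4)·0.75^4·0.25^0 = 0.316406
Sum = 0.9492

0.9492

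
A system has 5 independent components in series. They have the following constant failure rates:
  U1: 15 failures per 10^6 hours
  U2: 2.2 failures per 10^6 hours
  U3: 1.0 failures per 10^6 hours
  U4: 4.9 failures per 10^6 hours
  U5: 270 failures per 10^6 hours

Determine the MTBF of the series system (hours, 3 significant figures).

3410

Series of exponential components: λ_sys = Σ λ_i
λ_sys = 0.000015 + 0.0000022 + 0.0000010 + 0.0000049 + 0.00027 = 2.9310e-04 /h
MTBF = 1 / λ_sys = 3410 h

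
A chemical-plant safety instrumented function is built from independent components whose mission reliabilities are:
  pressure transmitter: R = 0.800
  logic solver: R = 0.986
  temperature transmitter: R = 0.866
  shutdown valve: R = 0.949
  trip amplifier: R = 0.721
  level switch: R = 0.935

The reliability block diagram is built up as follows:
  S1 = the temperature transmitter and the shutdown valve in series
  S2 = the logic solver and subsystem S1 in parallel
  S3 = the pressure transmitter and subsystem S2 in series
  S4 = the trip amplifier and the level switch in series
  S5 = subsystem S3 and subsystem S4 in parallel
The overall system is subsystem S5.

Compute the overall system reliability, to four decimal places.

0.9342

Series (temperature transmitter and shutdown valve): 0.866000 × 0.949000 = 0.821834
Parallel (logic solver and [0.821834]): 1 − (1 − 0.986000)(1 − 0.821834) = 0.997506
Series (pressure transmitter and [0.997506]): 0.800000 × 0.997506 = 0.798005
Series (trip amplifier and level switch): 0.721000 × 0.935000 = 0.674135
Parallel ([0.798005] and [0.674135]): 1 − (1 − 0.798005)(1 − 0.674135) = 0.9342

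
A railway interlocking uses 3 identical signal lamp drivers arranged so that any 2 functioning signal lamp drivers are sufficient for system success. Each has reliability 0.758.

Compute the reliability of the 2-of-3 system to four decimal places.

0.8527

R = Σ_{i=2}^{3} C(3,i) p^i (1−p)^{3−i} with p = 0.758
C(3,2)·0.758^2·0.242^1 = 0.417133
C(3,3)·0.758^3·0.242^0 = 0.435520
Sum = 0.8527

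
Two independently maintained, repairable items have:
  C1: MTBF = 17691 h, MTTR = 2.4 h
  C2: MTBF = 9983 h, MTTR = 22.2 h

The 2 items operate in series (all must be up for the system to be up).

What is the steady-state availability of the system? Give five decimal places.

A(C1) = MTBF/(MTBF+MTTR) = 17691/(17691+2.4) = 0.999864
A(C2) = MTBF/(MTBF+MTTR) = 9983/(9983+22.2) = 0.997781
Series availability: 0.999864 × 0.997781 = 0.99765

0.99765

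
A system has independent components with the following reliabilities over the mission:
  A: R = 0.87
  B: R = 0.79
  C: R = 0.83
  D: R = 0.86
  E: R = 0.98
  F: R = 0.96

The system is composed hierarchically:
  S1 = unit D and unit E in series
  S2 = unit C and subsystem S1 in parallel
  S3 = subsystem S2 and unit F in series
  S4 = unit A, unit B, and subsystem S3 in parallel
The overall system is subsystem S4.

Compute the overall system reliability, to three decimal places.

Series (D and E): 0.86000 × 0.98000 = 0.84280
Parallel (C and [0.84280]): 1 − (1 − 0.83000)(1 − 0.84280) = 0.97328
Series ([0.97328] and F): 0.97328 × 0.96000 = 0.93435
Parallel (A, B, and [0.93435]): 1 − (1 − 0.87000)(1 − 0.79000)(1 − 0.93435) = 0.998

0.998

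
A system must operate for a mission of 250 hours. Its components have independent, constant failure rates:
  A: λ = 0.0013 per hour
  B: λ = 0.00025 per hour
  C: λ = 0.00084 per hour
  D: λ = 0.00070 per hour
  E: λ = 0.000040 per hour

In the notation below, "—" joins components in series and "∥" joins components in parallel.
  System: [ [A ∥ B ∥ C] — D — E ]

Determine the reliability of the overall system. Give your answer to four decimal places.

R(A) = exp(−0.0013 × 250) = 0.722527
R(B) = exp(−0.00025 × 250) = 0.939413
R(C) = exp(−0.00084 × 250) = 0.810584
R(D) = exp(−0.00070 × 250) = 0.839457
R(E) = exp(−0.000040 × 250) = 0.990050
Parallel (A, B, and C): 1 − (1 − 0.722527)(1 − 0.939413)(1 − 0.810584) = 0.996816
Series ([0.996816], D, and E): 0.996816 × 0.839457 × 0.990050 = 0.8285

0.8285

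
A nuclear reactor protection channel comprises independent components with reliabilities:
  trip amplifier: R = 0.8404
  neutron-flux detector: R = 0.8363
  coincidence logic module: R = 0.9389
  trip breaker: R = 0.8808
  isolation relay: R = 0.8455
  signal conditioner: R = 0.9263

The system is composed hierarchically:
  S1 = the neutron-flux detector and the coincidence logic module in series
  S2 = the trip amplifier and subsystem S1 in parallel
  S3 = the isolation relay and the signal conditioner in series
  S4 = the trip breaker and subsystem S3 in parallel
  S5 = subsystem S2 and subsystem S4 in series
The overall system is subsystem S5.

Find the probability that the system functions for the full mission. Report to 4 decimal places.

Series (neutron-flux detector and coincidence logic module): 0.836300 × 0.938900 = 0.785202
Parallel (trip amplifier and [0.785202]): 1 − (1 − 0.840400)(1 − 0.785202) = 0.965718
Series (isolation relay and signal conditioner): 0.845500 × 0.926300 = 0.783187
Parallel (trip breaker and [0.783187]): 1 − (1 − 0.880800)(1 − 0.783187) = 0.974156
Series ([0.965718] and [0.974156]): 0.965718 × 0.974156 = 0.9408

0.9408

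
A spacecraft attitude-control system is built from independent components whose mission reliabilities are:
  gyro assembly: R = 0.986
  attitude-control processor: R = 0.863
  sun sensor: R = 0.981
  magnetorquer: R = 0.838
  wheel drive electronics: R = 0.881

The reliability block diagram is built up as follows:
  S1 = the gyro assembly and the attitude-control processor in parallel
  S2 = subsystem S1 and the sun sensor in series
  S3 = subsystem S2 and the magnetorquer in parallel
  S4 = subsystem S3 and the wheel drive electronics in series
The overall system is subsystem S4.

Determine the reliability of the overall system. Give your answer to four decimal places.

Parallel (gyro assembly and attitude-control processor): 1 − (1 − 0.986000)(1 − 0.863000) = 0.998082
Series ([0.998082] and sun sensor): 0.998082 × 0.981000 = 0.979118
Parallel ([0.979118] and magnetorquer): 1 − (1 − 0.979118)(1 − 0.838000) = 0.996617
Series ([0.996617] and wheel drive electronics): 0.996617 × 0.881000 = 0.8780

0.8780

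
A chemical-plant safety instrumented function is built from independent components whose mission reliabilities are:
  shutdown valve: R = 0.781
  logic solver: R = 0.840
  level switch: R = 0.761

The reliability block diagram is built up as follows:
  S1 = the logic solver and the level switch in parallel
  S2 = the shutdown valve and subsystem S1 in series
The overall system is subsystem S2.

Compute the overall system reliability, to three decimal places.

0.751

Parallel (logic solver and level switch): 1 − (1 − 0.84000)(1 − 0.76100) = 0.96176
Series (shutdown valve and [0.96176]): 0.78100 × 0.96176 = 0.751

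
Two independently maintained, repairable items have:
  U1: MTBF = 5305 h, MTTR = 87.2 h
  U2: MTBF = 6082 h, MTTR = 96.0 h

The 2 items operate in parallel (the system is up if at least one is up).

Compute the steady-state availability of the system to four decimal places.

0.9997

A(U1) = MTBF/(MTBF+MTTR) = 5305/(5305+87.2) = 0.983828
A(U2) = MTBF/(MTBF+MTTR) = 6082/(6082+96.0) = 0.984461
Parallel availability: 1 − (1 − 0.983828)(1 − 0.984461) = 0.9997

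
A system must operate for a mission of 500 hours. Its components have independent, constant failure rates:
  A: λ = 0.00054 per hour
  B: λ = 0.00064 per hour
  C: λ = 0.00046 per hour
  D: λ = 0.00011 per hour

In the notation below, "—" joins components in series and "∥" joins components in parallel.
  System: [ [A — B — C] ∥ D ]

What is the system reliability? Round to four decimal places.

R(A) = exp(−0.00054 × 500) = 0.763379
R(B) = exp(−0.00064 × 500) = 0.726149
R(C) = exp(−0.00046 × 500) = 0.794534
R(D) = exp(−0.00011 × 500) = 0.946485
Series (A, B, and C): 0.763379 × 0.726149 × 0.794534 = 0.440432
Parallel ([0.440432] and D): 1 − (1 − 0.440432)(1 − 0.946485) = 0.9701

0.9701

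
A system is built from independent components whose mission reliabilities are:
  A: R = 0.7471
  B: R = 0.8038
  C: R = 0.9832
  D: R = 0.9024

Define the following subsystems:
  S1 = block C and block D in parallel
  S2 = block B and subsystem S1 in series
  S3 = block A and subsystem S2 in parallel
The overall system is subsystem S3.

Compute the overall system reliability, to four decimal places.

0.9500

Parallel (C and D): 1 − (1 − 0.983200)(1 − 0.902400) = 0.998360
Series (B and [0.998360]): 0.803800 × 0.998360 = 0.802482
Parallel (A and [0.802482]): 1 − (1 − 0.747100)(1 − 0.802482) = 0.9500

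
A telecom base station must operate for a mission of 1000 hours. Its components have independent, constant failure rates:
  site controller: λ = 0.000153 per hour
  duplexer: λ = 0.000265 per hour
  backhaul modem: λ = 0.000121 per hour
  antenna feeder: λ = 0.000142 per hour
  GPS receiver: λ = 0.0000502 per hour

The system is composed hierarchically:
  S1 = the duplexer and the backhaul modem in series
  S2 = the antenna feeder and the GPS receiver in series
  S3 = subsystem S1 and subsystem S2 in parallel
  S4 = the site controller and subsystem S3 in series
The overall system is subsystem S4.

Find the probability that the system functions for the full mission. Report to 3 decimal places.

R(site controller) = exp(−0.000153 × 1000) = 0.85813
R(duplexer) = exp(−0.000265 × 1000) = 0.76721
R(backhaul modem) = exp(−0.000121 × 1000) = 0.88603
R(antenna feeder) = exp(−0.000142 × 1000) = 0.86762
R(GPS receiver) = exp(−0.0000502 × 1000) = 0.95104
Series (duplexer and backhaul modem): 0.76721 × 0.88603 = 0.67977
Series (antenna feeder and GPS receiver): 0.86762 × 0.95104 = 0.82514
Parallel ([0.67977] and [0.82514]): 1 − (1 − 0.67977)(1 − 0.82514) = 0.94400
Series (site controller and [0.94400]): 0.85813 × 0.94400 = 0.810

0.810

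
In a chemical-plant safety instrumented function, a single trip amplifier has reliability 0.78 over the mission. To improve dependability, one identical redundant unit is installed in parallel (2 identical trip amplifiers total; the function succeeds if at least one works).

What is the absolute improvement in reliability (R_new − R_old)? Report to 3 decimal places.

R_before = 0.78
R_after = 1 − (1 − 0.78)^2 = 0.952
ΔR = 0.952 − 0.78 = 0.172

0.172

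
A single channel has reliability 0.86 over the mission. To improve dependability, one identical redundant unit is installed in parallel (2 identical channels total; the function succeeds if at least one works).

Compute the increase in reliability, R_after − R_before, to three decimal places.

0.120

R_before = 0.86
R_after = 1 − (1 − 0.86)^2 = 0.980
ΔR = 0.980 − 0.86 = 0.120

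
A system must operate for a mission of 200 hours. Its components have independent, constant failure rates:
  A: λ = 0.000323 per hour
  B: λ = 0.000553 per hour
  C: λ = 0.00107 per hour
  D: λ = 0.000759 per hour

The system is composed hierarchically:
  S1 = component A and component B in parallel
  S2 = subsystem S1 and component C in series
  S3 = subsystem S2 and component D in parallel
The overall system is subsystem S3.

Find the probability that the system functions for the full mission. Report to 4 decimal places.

R(A) = exp(−0.000323 × 200) = 0.937442
R(B) = exp(−0.000553 × 200) = 0.895297
R(C) = exp(−0.00107 × 200) = 0.807348
R(D) = exp(−0.000759 × 200) = 0.859160
Parallel (A and B): 1 − (1 − 0.937442)(1 − 0.895297) = 0.993450
Series ([0.993450] and C): 0.993450 × 0.807348 = 0.802060
Parallel ([0.802060] and D): 1 − (1 − 0.802060)(1 − 0.859160) = 0.9721

0.9721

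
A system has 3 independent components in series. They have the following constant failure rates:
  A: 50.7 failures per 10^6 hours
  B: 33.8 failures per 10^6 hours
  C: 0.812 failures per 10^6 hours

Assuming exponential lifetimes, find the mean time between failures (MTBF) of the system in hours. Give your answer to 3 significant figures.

Series of exponential components: λ_sys = Σ λ_i
λ_sys = 0.0000507 + 0.0000338 + 0.000000812 = 8.5312e-05 /h
MTBF = 1 / λ_sys = 11700 h

11700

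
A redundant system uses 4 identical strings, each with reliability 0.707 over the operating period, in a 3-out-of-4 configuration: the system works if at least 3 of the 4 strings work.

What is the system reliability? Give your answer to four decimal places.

R = Σ_{i=3}^{4} C(4,i) p^i (1−p)^{4−i} with p = 0.707
C(4,3)·0.707^3·0.293^1 = 0.414177
C(4,4)·0.707^4·0.293^0 = 0.249849
Sum = 0.6640

0.6640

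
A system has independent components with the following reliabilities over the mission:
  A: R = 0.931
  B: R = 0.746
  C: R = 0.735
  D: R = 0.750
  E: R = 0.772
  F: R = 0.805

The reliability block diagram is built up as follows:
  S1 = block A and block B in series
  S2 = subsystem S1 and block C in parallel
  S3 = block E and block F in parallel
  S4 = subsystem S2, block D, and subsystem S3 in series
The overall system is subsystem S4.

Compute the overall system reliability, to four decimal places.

Series (A and B): 0.931000 × 0.746000 = 0.694526
Parallel ([0.694526] and C): 1 − (1 − 0.694526)(1 − 0.735000) = 0.919049
Parallel (E and F): 1 − (1 − 0.772000)(1 − 0.805000) = 0.955540
Series ([0.919049], D, and [0.955540]): 0.919049 × 0.750000 × 0.955540 = 0.6586

0.6586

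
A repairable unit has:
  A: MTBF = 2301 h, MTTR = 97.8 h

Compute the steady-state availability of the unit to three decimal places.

0.959

A(A) = MTBF/(MTBF+MTTR) = 2301/(2301+97.8) = 0.959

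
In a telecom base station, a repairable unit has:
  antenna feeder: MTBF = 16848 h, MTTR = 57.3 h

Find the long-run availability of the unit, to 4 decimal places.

A(antenna feeder) = MTBF/(MTBF+MTTR) = 16848/(16848+57.3) = 0.9966

0.9966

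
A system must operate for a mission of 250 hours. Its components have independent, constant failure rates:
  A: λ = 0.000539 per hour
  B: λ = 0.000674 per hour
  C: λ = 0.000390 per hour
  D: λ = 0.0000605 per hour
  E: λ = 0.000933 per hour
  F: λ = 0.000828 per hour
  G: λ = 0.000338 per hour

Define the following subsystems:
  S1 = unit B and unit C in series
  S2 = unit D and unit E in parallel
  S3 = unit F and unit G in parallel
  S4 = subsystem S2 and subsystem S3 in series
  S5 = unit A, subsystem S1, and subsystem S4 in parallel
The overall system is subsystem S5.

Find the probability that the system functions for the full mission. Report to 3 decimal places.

0.999

R(A) = exp(−0.000539 × 250) = 0.87393
R(B) = exp(−0.000674 × 250) = 0.84493
R(C) = exp(−0.000390 × 250) = 0.90710
R(D) = exp(−0.0000605 × 250) = 0.98499
R(E) = exp(−0.000933 × 250) = 0.79196
R(F) = exp(−0.000828 × 250) = 0.81302
R(G) = exp(−0.000338 × 250) = 0.91897
Series (B and C): 0.84493 × 0.90710 = 0.76644
Parallel (D and E): 1 − (1 − 0.98499)(1 − 0.79196) = 0.99688
Parallel (F and G): 1 − (1 − 0.81302)(1 − 0.91897) = 0.98485
Series ([0.99688] and [0.98485]): 0.99688 × 0.98485 = 0.98178
Parallel (A, [0.76644], and [0.98178]): 1 − (1 − 0.87393)(1 − 0.76644)(1 − 0.98178) = 0.999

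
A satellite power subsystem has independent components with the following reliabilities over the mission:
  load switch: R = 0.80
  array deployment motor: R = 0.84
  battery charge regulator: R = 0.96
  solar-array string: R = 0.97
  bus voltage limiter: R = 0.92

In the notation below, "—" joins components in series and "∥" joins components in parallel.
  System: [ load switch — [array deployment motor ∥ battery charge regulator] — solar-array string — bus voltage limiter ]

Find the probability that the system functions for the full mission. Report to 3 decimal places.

0.709

Parallel (array deployment motor and battery charge regulator): 1 − (1 − 0.84000)(1 − 0.96000) = 0.99360
Series (load switch, [0.99360], solar-array string, and bus voltage limiter): 0.80000 × 0.99360 × 0.97000 × 0.92000 = 0.709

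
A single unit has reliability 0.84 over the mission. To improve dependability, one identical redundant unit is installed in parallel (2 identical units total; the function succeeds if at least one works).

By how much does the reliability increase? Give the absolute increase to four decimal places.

R_before = 0.84
R_after = 1 − (1 − 0.84)^2 = 0.9744
ΔR = 0.9744 − 0.84 = 0.1344

0.1344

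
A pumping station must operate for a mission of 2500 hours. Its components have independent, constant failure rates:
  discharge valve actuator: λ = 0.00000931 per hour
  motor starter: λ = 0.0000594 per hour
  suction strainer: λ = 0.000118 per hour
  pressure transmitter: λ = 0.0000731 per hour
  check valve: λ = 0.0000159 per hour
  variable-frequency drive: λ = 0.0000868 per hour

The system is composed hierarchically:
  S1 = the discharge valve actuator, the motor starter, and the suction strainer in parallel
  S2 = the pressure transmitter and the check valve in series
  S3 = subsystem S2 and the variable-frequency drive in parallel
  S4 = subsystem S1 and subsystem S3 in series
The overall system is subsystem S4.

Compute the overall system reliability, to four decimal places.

0.9603

R(discharge valve actuator) = exp(−0.00000931 × 2500) = 0.976994
R(motor starter) = exp(−0.0000594 × 2500) = 0.862000
R(suction strainer) = exp(−0.000118 × 2500) = 0.744532
R(pressure transmitter) = exp(−0.0000731 × 2500) = 0.832976
R(check valve) = exp(−0.0000159 × 2500) = 0.961030
R(variable-frequency drive) = exp(−0.0000868 × 2500) = 0.804930
Parallel (discharge valve actuator, motor starter, and suction strainer): 1 − (1 − 0.976994)(1 − 0.862000)(1 − 0.744532) = 0.999189
Series (pressure transmitter and check valve): 0.832976 × 0.961030 = 0.800515
Parallel ([0.800515] and variable-frequency drive): 1 − (1 − 0.800515)(1 − 0.804930) = 0.961086
Series ([0.999189] and [0.961086]): 0.999189 × 0.961086 = 0.9603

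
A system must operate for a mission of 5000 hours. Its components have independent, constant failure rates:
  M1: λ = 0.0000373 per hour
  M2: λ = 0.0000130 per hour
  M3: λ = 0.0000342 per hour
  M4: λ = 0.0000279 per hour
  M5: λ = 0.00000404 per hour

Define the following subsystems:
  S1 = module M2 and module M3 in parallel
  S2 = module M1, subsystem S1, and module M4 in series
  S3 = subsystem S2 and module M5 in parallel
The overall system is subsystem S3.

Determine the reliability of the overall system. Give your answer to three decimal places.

0.994

R(M1) = exp(−0.0000373 × 5000) = 0.82986
R(M2) = exp(−0.0000130 × 5000) = 0.93707
R(M3) = exp(−0.0000342 × 5000) = 0.84282
R(M4) = exp(−0.0000279 × 5000) = 0.86979
R(M5) = exp(−0.00000404 × 5000) = 0.98000
Parallel (M2 and M3): 1 − (1 − 0.93707)(1 − 0.84282) = 0.99011
Series (M1, [0.99011], and M4): 0.82986 × 0.99011 × 0.86979 = 0.71467
Parallel ([0.71467] and M5): 1 − (1 − 0.71467)(1 − 0.98000) = 0.994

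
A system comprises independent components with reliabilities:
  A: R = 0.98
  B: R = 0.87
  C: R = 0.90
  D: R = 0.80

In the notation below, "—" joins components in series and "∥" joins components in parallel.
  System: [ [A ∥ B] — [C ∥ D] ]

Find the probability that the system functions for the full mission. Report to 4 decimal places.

Parallel (A and B): 1 − (1 − 0.980000)(1 − 0.870000) = 0.997400
Parallel (C and D): 1 − (1 − 0.900000)(1 − 0.800000) = 0.980000
Series ([0.997400] and [0.980000]): 0.997400 × 0.980000 = 0.9775

0.9775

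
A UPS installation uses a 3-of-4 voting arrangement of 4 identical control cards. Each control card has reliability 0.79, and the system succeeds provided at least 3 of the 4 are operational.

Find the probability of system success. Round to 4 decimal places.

R = Σ_{i=3}^{4} C(4,i) p^i (1−p)^{4−i} with p = 0.79
C(4,3)·0.79^3·0.21^1 = 0.414153
C(4,4)·0.79^4·0.21^0 = 0.389501
Sum = 0.8037

0.8037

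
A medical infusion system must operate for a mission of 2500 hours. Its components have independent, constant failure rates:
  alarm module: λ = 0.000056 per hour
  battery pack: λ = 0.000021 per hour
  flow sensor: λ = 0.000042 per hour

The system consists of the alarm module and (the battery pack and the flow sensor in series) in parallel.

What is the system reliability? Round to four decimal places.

R(alarm module) = exp(−0.000056 × 2500) = 0.869358
R(battery pack) = exp(−0.000021 × 2500) = 0.948854
R(flow sensor) = exp(−0.000042 × 2500) = 0.900325
Series (battery pack and flow sensor): 0.948854 × 0.900325 = 0.854277
Parallel (alarm module and [0.854277]): 1 − (1 − 0.869358)(1 − 0.854277) = 0.9810

0.9810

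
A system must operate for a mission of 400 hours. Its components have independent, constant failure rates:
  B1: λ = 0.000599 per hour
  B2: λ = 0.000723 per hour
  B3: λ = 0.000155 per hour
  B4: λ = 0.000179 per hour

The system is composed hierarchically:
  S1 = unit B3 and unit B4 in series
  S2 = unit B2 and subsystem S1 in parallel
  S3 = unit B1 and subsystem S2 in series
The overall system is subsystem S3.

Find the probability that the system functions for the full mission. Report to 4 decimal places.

R(B1) = exp(−0.000599 × 400) = 0.786943
R(B2) = exp(−0.000723 × 400) = 0.748862
R(B3) = exp(−0.000155 × 400) = 0.939883
R(B4) = exp(−0.000179 × 400) = 0.930903
Series (B3 and B4): 0.939883 × 0.930903 = 0.874940
Parallel (B2 and [0.874940]): 1 − (1 − 0.748862)(1 − 0.874940) = 0.968593
Series (B1 and [0.968593]): 0.786943 × 0.968593 = 0.7622

0.7622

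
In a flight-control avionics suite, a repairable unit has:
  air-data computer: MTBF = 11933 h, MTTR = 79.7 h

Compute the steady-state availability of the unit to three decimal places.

0.993

A(air-data computer) = MTBF/(MTBF+MTTR) = 11933/(11933+79.7) = 0.993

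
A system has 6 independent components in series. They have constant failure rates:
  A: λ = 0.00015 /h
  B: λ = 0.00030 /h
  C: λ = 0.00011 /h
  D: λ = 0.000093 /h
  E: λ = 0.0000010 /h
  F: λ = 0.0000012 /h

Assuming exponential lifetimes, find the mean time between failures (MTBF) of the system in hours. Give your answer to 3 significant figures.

1530

Series of exponential components: λ_sys = Σ λ_i
λ_sys = 0.00015 + 0.00030 + 0.00011 + 0.000093 + 0.0000010 + 0.0000012 = 6.5520e-04 /h
MTBF = 1 / λ_sys = 1530 h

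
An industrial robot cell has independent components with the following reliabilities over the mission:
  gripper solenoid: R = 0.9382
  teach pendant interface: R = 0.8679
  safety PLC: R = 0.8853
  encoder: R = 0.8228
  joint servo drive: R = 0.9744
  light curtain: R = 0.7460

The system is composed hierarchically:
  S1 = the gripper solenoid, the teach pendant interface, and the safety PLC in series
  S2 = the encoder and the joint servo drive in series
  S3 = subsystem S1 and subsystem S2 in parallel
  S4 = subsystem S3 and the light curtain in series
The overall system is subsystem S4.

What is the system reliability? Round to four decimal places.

Series (gripper solenoid, teach pendant interface, and safety PLC): 0.938200 × 0.867900 × 0.885300 = 0.720868
Series (encoder and joint servo drive): 0.822800 × 0.974400 = 0.801736
Parallel ([0.720868] and [0.801736]): 1 − (1 − 0.720868)(1 − 0.801736) = 0.944658
Series ([0.944658] and light curtain): 0.944658 × 0.746000 = 0.7047

0.7047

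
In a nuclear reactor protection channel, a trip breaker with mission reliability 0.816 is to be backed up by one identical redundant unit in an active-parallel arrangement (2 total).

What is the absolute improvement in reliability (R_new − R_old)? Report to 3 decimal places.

0.150

R_before = 0.816
R_after = 1 − (1 − 0.816)^2 = 0.966
ΔR = 0.966 − 0.816 = 0.150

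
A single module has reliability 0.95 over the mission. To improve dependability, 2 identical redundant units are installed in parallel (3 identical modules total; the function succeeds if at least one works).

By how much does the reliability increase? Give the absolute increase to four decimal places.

0.0499

R_before = 0.95
R_after = 1 − (1 − 0.95)^3 = 0.9999
ΔR = 0.9999 − 0.95 = 0.0499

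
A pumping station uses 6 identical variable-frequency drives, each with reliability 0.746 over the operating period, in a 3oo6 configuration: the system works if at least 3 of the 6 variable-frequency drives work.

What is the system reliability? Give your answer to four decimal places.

0.9603

R = Σ_{i=3}^{6} C(6,i) p^i (1−p)^{6−i} with p = 0.746
C(6,3)·0.746^3·0.254^3 = 0.136065
C(6,4)·0.746^4·0.254^2 = 0.299719
C(6,5)·0.746^5·0.254^1 = 0.352111
C(6,6)·0.746^6·0.254^0 = 0.172359
Sum = 0.9603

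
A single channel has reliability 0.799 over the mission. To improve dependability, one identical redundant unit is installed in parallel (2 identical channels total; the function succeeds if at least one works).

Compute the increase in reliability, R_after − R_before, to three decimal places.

R_before = 0.799
R_after = 1 − (1 − 0.799)^2 = 0.960
ΔR = 0.960 − 0.799 = 0.161

0.161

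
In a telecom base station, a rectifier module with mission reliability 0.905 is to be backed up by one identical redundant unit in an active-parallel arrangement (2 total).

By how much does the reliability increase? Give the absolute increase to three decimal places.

0.086

R_before = 0.905
R_after = 1 − (1 − 0.905)^2 = 0.991
ΔR = 0.991 − 0.905 = 0.086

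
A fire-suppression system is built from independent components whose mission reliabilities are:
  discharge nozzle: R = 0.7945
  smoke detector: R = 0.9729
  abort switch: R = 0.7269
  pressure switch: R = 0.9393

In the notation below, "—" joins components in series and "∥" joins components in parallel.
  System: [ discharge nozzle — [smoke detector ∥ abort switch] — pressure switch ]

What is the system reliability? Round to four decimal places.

Parallel (smoke detector and abort switch): 1 − (1 − 0.972900)(1 − 0.726900) = 0.992599
Series (discharge nozzle, [0.992599], and pressure switch): 0.794500 × 0.992599 × 0.939300 = 0.7408

0.7408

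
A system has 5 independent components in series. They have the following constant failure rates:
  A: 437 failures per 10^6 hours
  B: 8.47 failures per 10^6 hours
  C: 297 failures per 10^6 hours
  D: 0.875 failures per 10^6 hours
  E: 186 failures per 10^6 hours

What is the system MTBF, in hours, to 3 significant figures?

Series of exponential components: λ_sys = Σ λ_i
λ_sys = 0.000437 + 0.00000847 + 0.000297 + 0.000000875 + 0.000186 = 9.2935e-04 /h
MTBF = 1 / λ_sys = 1080 h

1080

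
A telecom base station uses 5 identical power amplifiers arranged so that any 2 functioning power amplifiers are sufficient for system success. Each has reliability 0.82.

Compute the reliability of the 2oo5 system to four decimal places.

0.9955

R = Σ_{i=2}^{5} C(5,i) p^i (1−p)^{5−i} with p = 0.82
C(5,2)·0.82^2·0.18^3 = 0.039214
C(5,3)·0.82^3·0.18^2 = 0.178643
C(5,4)·0.82^4·0.18^1 = 0.406910
C(5,5)·0.82^5·0.18^0 = 0.370740
Sum = 0.9955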